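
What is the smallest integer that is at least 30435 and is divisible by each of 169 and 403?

31434

The integer must be a common multiple of 169 and 403, so a multiple of their LCM.
169 = 13^2
403 = 13 × 31
LCM(169, 403) = 13^2 × 31 = 5239.
Smallest multiple of 5239 that is ≥ 30435: ⌈30435/5239⌉ × 5239 = 6 × 5239 = 31434.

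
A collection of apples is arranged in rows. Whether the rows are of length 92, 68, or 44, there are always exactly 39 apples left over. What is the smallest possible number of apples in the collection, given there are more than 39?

N − 39 must be a common multiple of 92, 68, and 44.
92 = 2^2 × 23
68 = 2^2 × 17
44 = 2^2 × 11
LCM(92, 68, 44) = 2^2 × 11 × 17 × 23 = 17204.
Smallest N > 39 is LCM + 39 = 17204 + 39 = 17243.

17243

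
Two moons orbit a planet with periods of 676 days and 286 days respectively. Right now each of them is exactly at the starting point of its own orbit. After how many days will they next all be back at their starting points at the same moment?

7436 days

They coincide at every common multiple of the periods; the first is the LCM.
676 = 2^2 × 13^2
286 = 2 × 11 × 13
LCM(676, 286) = 2^2 × 11 × 13^2 = 7436.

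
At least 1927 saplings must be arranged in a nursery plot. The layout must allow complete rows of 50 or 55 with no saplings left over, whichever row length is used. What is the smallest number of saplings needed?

2200

The number of saplings must be a common multiple of 50 and 55, so a multiple of their LCM.
50 = 2 × 5^2
55 = 5 × 11
LCM(50, 55) = 2 × 5^2 × 11 = 550.
Smallest multiple of 550 that is ≥ 1927: ⌈1927/550⌉ × 550 = 4 × 550 = 2200.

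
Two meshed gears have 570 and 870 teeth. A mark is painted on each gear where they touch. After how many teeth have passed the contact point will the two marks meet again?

The first simultaneous occurrence is after LCM of the individual periods.
570 = 2 × 3 × 5 × 19
870 = 2 × 3 × 5 × 29
LCM(570, 870) = 2 × 3 × 5 × 19 × 29 = 16530.

16530 teeth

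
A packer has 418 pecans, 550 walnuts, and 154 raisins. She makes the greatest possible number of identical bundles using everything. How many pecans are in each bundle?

Number of bundles = gcd(418, 550, 154).
418 = 2 × 11 × 19
550 = 2 × 5^2 × 11
154 = 2 × 7 × 11
gcd(418, 550, 154) = 2 × 11 = 22.
pecans per bundle = 418 / 22 = 19.

19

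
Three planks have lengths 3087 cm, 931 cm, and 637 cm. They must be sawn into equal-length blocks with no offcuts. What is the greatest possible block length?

49 cm

The block length must divide every plank, so the greatest is gcd(3087, 931, 637).
3087 = 3^2 × 7^3
931 = 7^2 × 19
637 = 7^2 × 13
gcd(3087, 931, 637) = 7^2 = 49.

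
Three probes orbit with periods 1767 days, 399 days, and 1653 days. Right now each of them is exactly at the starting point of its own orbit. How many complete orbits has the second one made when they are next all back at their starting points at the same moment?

The first common completion time is the LCM of the periods.
1767 = 3 × 19 × 31
399 = 3 × 7 × 19
1653 = 3 × 19 × 29
LCM(1767, 399, 1653) = 3 × 7 × 19 × 29 × 31 = 358701.
Orbits for period 399: 358701 / 399 = 899.

899 orbits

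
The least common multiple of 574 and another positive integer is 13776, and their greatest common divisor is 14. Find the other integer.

336

gcd × lcm = product of the two integers, so the other integer is (14 × 13776) / 574 = 336.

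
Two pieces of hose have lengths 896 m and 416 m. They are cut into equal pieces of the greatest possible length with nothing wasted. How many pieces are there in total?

Piece length = gcd(896, 416).
896 = 2^7 × 7
416 = 2^5 × 13
gcd(896, 416) = 2^5 = 32.
Total pieces = 896/32 + 416/32 = 28 + 13 = 41.

41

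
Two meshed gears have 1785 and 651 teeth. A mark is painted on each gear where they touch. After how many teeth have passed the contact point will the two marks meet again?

55335 teeth

The first simultaneous occurrence is after LCM of the individual periods.
1785 = 3 × 5 × 7 × 17
651 = 3 × 7 × 31
LCM(1785, 651) = 3 × 5 × 7 × 17 × 31 = 55335.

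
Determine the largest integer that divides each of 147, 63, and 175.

7

147 = 3 × 7^2
63 = 3^2 × 7
175 = 5^2 × 7
gcd(147, 63, 175) = 7.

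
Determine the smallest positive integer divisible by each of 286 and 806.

8866

286 = 2 × 11 × 13
806 = 2 × 13 × 31
LCM(286, 806) = 2 × 11 × 13 × 31 = 8866.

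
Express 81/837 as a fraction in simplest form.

3/31

81 = 3^4
837 = 3^3 × 31
gcd(81, 837) = 3^3 = 27.
Divide numerator and denominator by 27: 81/837 = 3/31.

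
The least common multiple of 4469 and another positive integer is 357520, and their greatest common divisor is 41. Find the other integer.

3280

gcd × lcm = product of the two integers, so the other integer is (41 × 357520) / 4469 = 3280.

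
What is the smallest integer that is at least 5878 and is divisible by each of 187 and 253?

8602

The integer must be a common multiple of 187 and 253, so a multiple of their LCM.
187 = 11 × 17
253 = 11 × 23
LCM(187, 253) = 11 × 17 × 23 = 4301.
Smallest multiple of 4301 that is ≥ 5878: ⌈5878/4301⌉ × 4301 = 2 × 4301 = 8602.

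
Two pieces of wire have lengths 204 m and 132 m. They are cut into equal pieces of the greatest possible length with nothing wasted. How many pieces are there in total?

Piece length = gcd(204, 132).
204 = 2^2 × 3 × 17
132 = 2^2 × 3 × 11
gcd(204, 132) = 2^2 × 3 = 12.
Total pieces = 204/12 + 132/12 = 17 + 11 = 28.

28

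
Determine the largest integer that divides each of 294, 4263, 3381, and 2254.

49

294 = 2 × 3 × 7^2
4263 = 3 × 7^2 × 29
3381 = 3 × 7^2 × 23
2254 = 2 × 7^2 × 23
gcd(294, 4263, 3381, 2254) = 7^2 = 49.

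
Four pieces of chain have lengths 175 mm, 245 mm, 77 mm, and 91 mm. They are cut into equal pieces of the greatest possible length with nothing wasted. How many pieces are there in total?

84

Piece length = gcd(175, 245, 77, 91).
175 = 5^2 × 7
245 = 5 × 7^2
77 = 7 × 11
91 = 7 × 13
gcd(175, 245, 77, 91) = 7.
Total pieces = 175/7 + 245/7 + 77/7 + 91/7 = 25 + 35 + 11 + 13 = 84.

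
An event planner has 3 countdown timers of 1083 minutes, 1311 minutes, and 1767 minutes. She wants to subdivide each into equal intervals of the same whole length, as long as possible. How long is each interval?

The interval must divide each timer length; the longest such is the gcd.
1083 = 3 × 19^2
1311 = 3 × 19 × 23
1767 = 3 × 19 × 31
gcd(1083, 1311, 1767) = 3 × 19 = 57.

57 minutes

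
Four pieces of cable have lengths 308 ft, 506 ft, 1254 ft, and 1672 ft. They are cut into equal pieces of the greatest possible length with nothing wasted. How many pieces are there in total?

170

Piece length = gcd(308, 506, 1254, 1672).
308 = 2^2 × 7 × 11
506 = 2 × 11 × 23
1254 = 2 × 3 × 11 × 19
1672 = 2^3 × 11 × 19
gcd(308, 506, 1254, 1672) = 2 × 11 = 22.
Total pieces = 308/22 + 506/22 + 1254/22 + 1672/22 = 14 + 23 + 57 + 76 = 170.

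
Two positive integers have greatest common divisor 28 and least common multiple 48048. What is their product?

1345344

For any two positive integers, gcd × lcm = product = 28 × 48048 = 1345344.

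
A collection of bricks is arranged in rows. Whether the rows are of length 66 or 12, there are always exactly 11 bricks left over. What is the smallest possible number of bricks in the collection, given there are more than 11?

143

N − 11 must be a common multiple of 66 and 12.
66 = 2 × 3 × 11
12 = 2^2 × 3
LCM(66, 12) = 2^2 × 3 × 11 = 132.
Smallest N > 11 is LCM + 11 = 132 + 11 = 143.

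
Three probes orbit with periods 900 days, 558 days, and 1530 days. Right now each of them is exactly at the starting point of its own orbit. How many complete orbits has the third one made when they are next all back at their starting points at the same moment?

310 orbits

All finish a whole number of cycles simultaneously at t = LCM of the periods.
900 = 2^2 × 3^2 × 5^2
558 = 2 × 3^2 × 31
1530 = 2 × 3^2 × 5 × 17
LCM(900, 558, 1530) = 2^2 × 3^2 × 5^2 × 17 × 31 = 474300.
Orbits for period 1530: 474300 / 1530 = 310.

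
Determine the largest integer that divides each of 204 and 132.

204 = 2^2 × 3 × 17
132 = 2^2 × 3 × 11
gcd(204, 132) = 2^2 × 3 = 12.

12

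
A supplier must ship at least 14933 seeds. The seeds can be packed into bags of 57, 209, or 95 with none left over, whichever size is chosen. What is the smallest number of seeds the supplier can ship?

The number of seeds must be a common multiple of 57, 209, and 95, so a multiple of their LCM.
57 = 3 × 19
209 = 11 × 19
95 = 5 × 19
LCM(57, 209, 95) = 3 × 5 × 11 × 19 = 3135.
Smallest multiple of 3135 that is ≥ 14933: ⌈14933/3135⌉ × 3135 = 5 × 3135 = 15675.

15675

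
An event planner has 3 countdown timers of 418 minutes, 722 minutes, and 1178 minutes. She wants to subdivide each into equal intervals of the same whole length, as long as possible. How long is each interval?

The interval must divide each timer length; the longest such is the gcd.
418 = 2 × 11 × 19
722 = 2 × 19^2
1178 = 2 × 19 × 31
gcd(418, 722, 1178) = 2 × 19 = 38.

38 minutes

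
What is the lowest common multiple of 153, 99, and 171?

31977

153 = 3^2 × 17
99 = 3^2 × 11
171 = 3^2 × 19
LCM(153, 99, 171) = 3^2 × 11 × 17 × 19 = 31977.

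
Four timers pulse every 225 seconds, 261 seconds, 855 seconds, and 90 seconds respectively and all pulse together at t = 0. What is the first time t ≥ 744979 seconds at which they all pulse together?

991800 seconds

Joint pulses occur at multiples of LCM(225, 261, 855, 90).
225 = 3^2 × 5^2
261 = 3^2 × 29
855 = 3^2 × 5 × 19
90 = 2 × 3^2 × 5
LCM(225, 261, 855, 90) = 2 × 3^2 × 5^2 × 19 × 29 = 247950.
Smallest multiple of 247950 that is ≥ 744979: ⌈744979/247950⌉ × 247950 = 4 × 247950 = 991800.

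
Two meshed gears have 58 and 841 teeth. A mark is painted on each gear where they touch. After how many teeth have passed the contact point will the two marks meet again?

1682 teeth

They coincide at every common multiple of the periods; the first is the LCM.
58 = 2 × 29
841 = 29^2
LCM(58, 841) = 2 × 29^2 = 1682.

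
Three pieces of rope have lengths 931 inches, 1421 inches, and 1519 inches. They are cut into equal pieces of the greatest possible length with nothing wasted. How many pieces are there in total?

Piece length = gcd(931, 1421, 1519).
931 = 7^2 × 19
1421 = 7^2 × 29
1519 = 7^2 × 31
gcd(931, 1421, 1519) = 7^2 = 49.
Total pieces = 931/49 + 1421/49 + 1519/49 = 19 + 29 + 31 = 79.

79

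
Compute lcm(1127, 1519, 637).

454181

1127 = 7^2 × 23
1519 = 7^2 × 31
637 = 7^2 × 13
LCM(1127, 1519, 637) = 7^2 × 13 × 23 × 31 = 454181.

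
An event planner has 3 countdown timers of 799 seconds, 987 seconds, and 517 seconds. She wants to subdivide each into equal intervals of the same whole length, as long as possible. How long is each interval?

47 seconds

The interval must divide each timer length; the longest such is the gcd.
799 = 17 × 47
987 = 3 × 7 × 47
517 = 11 × 47
gcd(799, 987, 517) = 47.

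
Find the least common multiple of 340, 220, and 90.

340 = 2^2 × 5 × 17
220 = 2^2 × 5 × 11
90 = 2 × 3^2 × 5
LCM(340, 220, 90) = 2^2 × 3^2 × 5 × 11 × 17 = 33660.

33660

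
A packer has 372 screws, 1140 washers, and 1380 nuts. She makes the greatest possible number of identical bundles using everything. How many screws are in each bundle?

Number of bundles = gcd(372, 1140, 1380).
372 = 2^2 × 3 × 31
1140 = 2^2 × 3 × 5 × 19
1380 = 2^2 × 3 × 5 × 23
gcd(372, 1140, 1380) = 2^2 × 3 = 12.
screws per bundle = 372 / 12 = 31.

31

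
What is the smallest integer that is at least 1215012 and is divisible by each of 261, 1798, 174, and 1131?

1262196

The integer must be a common multiple of 261, 1798, 174, and 1131, so a multiple of their LCM.
261 = 3^2 × 29
1798 = 2 × 29 × 31
174 = 2 × 3 × 29
1131 = 3 × 13 × 29
LCM(261, 1798, 174, 1131) = 2 × 3^2 × 13 × 29 × 31 = 210366.
Smallest multiple of 210366 that is ≥ 1215012: ⌈1215012/210366⌉ × 210366 = 6 × 210366 = 1262196.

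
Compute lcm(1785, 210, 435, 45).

1785 = 3 × 5 × 7 × 17
210 = 2 × 3 × 5 × 7
435 = 3 × 5 × 29
45 = 3^2 × 5
LCM(1785, 210, 435, 45) = 2 × 3^2 × 5 × 7 × 17 × 29 = 310590.

310590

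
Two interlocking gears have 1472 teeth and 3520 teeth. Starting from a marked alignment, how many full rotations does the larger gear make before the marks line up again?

The first common completion time is the LCM of the periods.
1472 = 2^6 × 23
3520 = 2^6 × 5 × 11
LCM(1472, 3520) = 2^6 × 5 × 11 × 23 = 80960.
Rotations for period 3520: 80960 / 3520 = 23.

23 rotations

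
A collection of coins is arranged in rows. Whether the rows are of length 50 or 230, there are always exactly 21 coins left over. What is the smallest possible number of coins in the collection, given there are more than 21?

N − 21 must be a common multiple of 50 and 230.
50 = 2 × 5^2
230 = 2 × 5 × 23
LCM(50, 230) = 2 × 5^2 × 23 = 1150.
Smallest N > 21 is LCM + 21 = 1150 + 21 = 1171.

1171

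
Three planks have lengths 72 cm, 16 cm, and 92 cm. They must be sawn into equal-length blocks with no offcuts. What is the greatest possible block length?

4 cm

The block length must divide every plank, so the greatest is gcd(72, 16, 92).
72 = 2^3 × 3^2
16 = 2^4
92 = 2^2 × 23
gcd(72, 16, 92) = 2^2 = 4.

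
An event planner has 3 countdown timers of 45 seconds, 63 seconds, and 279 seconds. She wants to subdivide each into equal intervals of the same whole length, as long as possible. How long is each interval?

The interval must divide each timer length; the longest such is the gcd.
45 = 3^2 × 5
63 = 3^2 × 7
279 = 3^2 × 31
gcd(45, 63, 279) = 3^2 = 9.

9 seconds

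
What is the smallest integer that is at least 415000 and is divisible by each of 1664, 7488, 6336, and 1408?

The integer must be a common multiple of 1664, 7488, 6336, and 1408, so a multiple of their LCM.
1664 = 2^7 × 13
7488 = 2^6 × 3^2 × 13
6336 = 2^6 × 3^2 × 11
1408 = 2^7 × 11
LCM(1664, 7488, 6336, 1408) = 2^7 × 3^2 × 11 × 13 = 164736.
Smallest multiple of 164736 that is ≥ 415000: ⌈415000/164736⌉ × 164736 = 3 × 164736 = 494208.

494208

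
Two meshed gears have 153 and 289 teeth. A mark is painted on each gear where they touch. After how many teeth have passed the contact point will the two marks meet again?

They coincide at every common multiple of the periods; the first is the LCM.
153 = 3^2 × 17
289 = 17^2
LCM(153, 289) = 3^2 × 17^2 = 2601.

2601 teeth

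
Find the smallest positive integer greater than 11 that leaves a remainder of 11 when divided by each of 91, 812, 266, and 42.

N − 11 must be a common multiple of 91, 812, 266, and 42.
91 = 7 × 13
812 = 2^2 × 7 × 29
266 = 2 × 7 × 19
42 = 2 × 3 × 7
LCM(91, 812, 266, 42) = 2^2 × 3 × 7 × 13 × 19 × 29 = 601692.
Smallest N > 11 is LCM + 11 = 601692 + 11 = 601703.

601703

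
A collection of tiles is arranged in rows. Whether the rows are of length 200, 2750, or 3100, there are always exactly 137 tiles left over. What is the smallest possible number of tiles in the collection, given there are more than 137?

N − 137 must be a common multiple of 200, 2750, and 3100.
200 = 2^3 × 5^2
2750 = 2 × 5^3 × 11
3100 = 2^2 × 5^2 × 31
LCM(200, 2750, 3100) = 2^3 × 5^3 × 11 × 31 = 341000.
Smallest N > 137 is LCM + 137 = 341000 + 137 = 341137.

341137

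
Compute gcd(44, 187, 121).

11

44 = 2^2 × 11
187 = 11 × 17
121 = 11^2
gcd(44, 187, 121) = 11.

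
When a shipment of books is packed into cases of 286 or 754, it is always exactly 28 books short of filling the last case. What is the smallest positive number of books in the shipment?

Being 28 short of a full case of size k means N ≡ −28 (mod k), i.e. N + 28 is a multiple of each size.
286 = 2 × 11 × 13
754 = 2 × 13 × 29
LCM(286, 754) = 2 × 11 × 13 × 29 = 8294.
Smallest positive N is 8294 − 28 = 8266.

8266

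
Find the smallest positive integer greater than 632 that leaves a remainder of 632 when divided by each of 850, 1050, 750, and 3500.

179132

N − 632 must be a common multiple of 850, 1050, 750, and 3500.
850 = 2 × 5^2 × 17
1050 = 2 × 3 × 5^2 × 7
750 = 2 × 3 × 5^3
3500 = 2^2 × 5^3 × 7
LCM(850, 1050, 750, 3500) = 2^2 × 3 × 5^3 × 7 × 17 = 178500.
Smallest N > 632 is LCM + 632 = 178500 + 632 = 179132.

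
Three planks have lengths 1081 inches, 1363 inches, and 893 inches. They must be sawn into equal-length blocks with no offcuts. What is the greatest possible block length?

This is the greatest common divisor of 1081, 1363, and 893.
1081 = 23 × 47
1363 = 29 × 47
893 = 19 × 47
gcd(1081, 1363, 893) = 47.

47 inches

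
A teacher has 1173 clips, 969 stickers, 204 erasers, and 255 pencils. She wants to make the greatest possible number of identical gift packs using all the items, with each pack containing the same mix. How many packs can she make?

The pack count must divide each quantity, so the greatest is gcd(1173, 969, 204, 255).
1173 = 3 × 17 × 23
969 = 3 × 17 × 19
204 = 2^2 × 3 × 17
255 = 3 × 5 × 17
gcd(1173, 969, 204, 255) = 3 × 17 = 51.

51 packs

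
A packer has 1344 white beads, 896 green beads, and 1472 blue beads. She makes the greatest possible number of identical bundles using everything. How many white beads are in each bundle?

21

Number of bundles = gcd(1344, 896, 1472).
1344 = 2^6 × 3 × 7
896 = 2^7 × 7
1472 = 2^6 × 23
gcd(1344, 896, 1472) = 2^6 = 64.
white beads per bundle = 1344 / 64 = 21.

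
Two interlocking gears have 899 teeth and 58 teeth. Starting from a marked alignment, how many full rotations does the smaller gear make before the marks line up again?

31 rotations

The first common completion time is the LCM of the periods.
899 = 29 × 31
58 = 2 × 29
LCM(899, 58) = 2 × 29 × 31 = 1798.
Rotations for period 58: 1798 / 58 = 31.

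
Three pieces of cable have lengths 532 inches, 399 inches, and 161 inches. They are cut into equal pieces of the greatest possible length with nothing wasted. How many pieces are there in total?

156

Piece length = gcd(532, 399, 161).
532 = 2^2 × 7 × 19
399 = 3 × 7 × 19
161 = 7 × 23
gcd(532, 399, 161) = 7.
Total pieces = 532/7 + 399/7 + 161/7 = 76 + 57 + 23 = 156.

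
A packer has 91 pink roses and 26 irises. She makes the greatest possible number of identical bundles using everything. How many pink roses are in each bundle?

7

Number of bundles = gcd(91, 26).
91 = 7 × 13
26 = 2 × 13
gcd(91, 26) = 13.
pink roses per bundle = 91 / 13 = 7.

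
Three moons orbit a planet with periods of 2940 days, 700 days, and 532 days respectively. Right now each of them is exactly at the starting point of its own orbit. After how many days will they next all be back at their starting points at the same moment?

279300 days

They coincide at every common multiple of the periods; the first is the LCM.
2940 = 2^2 × 3 × 5 × 7^2
700 = 2^2 × 5^2 × 7
532 = 2^2 × 7 × 19
LCM(2940, 700, 532) = 2^2 × 3 × 5^2 × 7^2 × 19 = 279300.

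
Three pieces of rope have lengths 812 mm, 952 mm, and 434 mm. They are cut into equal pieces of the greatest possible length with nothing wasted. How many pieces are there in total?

Piece length = gcd(812, 952, 434).
812 = 2^2 × 7 × 29
952 = 2^3 × 7 × 17
434 = 2 × 7 × 31
gcd(812, 952, 434) = 2 × 7 = 14.
Total pieces = 812/14 + 952/14 + 434/14 = 58 + 68 + 31 = 157.

157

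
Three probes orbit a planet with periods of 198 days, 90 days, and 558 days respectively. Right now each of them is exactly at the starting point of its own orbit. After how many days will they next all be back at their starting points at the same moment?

The first simultaneous occurrence is after LCM of the individual periods.
198 = 2 × 3^2 × 11
90 = 2 × 3^2 × 5
558 = 2 × 3^2 × 31
LCM(198, 90, 558) = 2 × 3^2 × 5 × 11 × 31 = 30690.

30690 days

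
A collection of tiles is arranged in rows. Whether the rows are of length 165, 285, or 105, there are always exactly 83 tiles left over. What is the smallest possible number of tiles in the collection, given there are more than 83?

N − 83 must be a common multiple of 165, 285, and 105.
165 = 3 × 5 × 11
285 = 3 × 5 × 19
105 = 3 × 5 × 7
LCM(165, 285, 105) = 3 × 5 × 7 × 11 × 19 = 21945.
Smallest N > 83 is LCM + 83 = 21945 + 83 = 22028.

22028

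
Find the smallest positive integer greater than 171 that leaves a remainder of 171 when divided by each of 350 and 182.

4721

N − 171 must be a common multiple of 350 and 182.
350 = 2 × 5^2 × 7
182 = 2 × 7 × 13
LCM(350, 182) = 2 × 5^2 × 7 × 13 = 4550.
Smallest N > 171 is LCM + 171 = 4550 + 171 = 4721.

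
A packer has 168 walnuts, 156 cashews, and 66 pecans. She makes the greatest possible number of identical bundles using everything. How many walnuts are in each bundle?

Number of bundles = gcd(168, 156, 66).
168 = 2^3 × 3 × 7
156 = 2^2 × 3 × 13
66 = 2 × 3 × 11
gcd(168, 156, 66) = 2 × 3 = 6.
walnuts per bundle = 168 / 6 = 28.

28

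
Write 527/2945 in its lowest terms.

17/95

527 = 17 × 31
2945 = 5 × 19 × 31
gcd(527, 2945) = 31.
Divide numerator and denominator by 31: 527/2945 = 17/95.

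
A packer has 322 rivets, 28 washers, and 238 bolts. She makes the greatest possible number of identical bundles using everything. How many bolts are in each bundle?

Number of bundles = gcd(322, 28, 238).
322 = 2 × 7 × 23
28 = 2^2 × 7
238 = 2 × 7 × 17
gcd(322, 28, 238) = 2 × 7 = 14.
bolts per bundle = 238 / 14 = 17.

17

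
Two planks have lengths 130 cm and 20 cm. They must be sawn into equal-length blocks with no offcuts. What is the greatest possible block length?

The block length must divide every plank, so the greatest is gcd(130, 20).
130 = 2 × 5 × 13
20 = 2^2 × 5
gcd(130, 20) = 2 × 5 = 10.

10 cm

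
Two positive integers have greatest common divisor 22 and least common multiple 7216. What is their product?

158752

For any two positive integers, gcd × lcm = product = 22 × 7216 = 158752.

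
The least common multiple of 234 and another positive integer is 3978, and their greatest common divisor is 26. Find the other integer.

442

gcd × lcm = product of the two integers, so the other integer is (26 × 3978) / 234 = 442.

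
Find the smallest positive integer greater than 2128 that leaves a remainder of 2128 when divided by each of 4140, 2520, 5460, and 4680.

N − 2128 must be a common multiple of 4140, 2520, 5460, and 4680.
4140 = 2^2 × 3^2 × 5 × 23
2520 = 2^3 × 3^2 × 5 × 7
5460 = 2^2 × 3 × 5 × 7 × 13
4680 = 2^3 × 3^2 × 5 × 13
LCM(4140, 2520, 5460, 4680) = 2^3 × 3^2 × 5 × 7 × 13 × 23 = 753480.
Smallest N > 2128 is LCM + 2128 = 753480 + 2128 = 755608.

755608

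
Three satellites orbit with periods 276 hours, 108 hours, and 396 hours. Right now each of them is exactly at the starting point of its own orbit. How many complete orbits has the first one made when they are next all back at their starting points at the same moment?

99 orbits

They are all back at their starting positions together after one LCM of the periods.
276 = 2^2 × 3 × 23
108 = 2^2 × 3^3
396 = 2^2 × 3^2 × 11
LCM(276, 108, 396) = 2^2 × 3^3 × 11 × 23 = 27324.
Orbits for period 276: 27324 / 276 = 99.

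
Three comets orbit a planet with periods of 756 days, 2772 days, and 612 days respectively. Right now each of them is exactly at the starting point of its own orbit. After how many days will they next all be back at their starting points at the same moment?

141372 days

The first simultaneous occurrence is after LCM of the individual periods.
756 = 2^2 × 3^3 × 7
2772 = 2^2 × 3^2 × 7 × 11
612 = 2^2 × 3^2 × 17
LCM(756, 2772, 612) = 2^2 × 3^3 × 7 × 11 × 17 = 141372.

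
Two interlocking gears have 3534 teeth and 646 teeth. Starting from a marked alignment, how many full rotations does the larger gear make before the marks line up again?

The first common completion time is the LCM of the periods.
3534 = 2 × 3 × 19 × 31
646 = 2 × 17 × 19
LCM(3534, 646) = 2 × 3 × 17 × 19 × 31 = 60078.
Rotations for period 3534: 60078 / 3534 = 17.

17 rotations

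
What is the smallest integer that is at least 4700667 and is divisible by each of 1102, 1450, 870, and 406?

The integer must be a common multiple of 1102, 1450, 870, and 406, so a multiple of their LCM.
1102 = 2 × 19 × 29
1450 = 2 × 5^2 × 29
870 = 2 × 3 × 5 × 29
406 = 2 × 7 × 29
LCM(1102, 1450, 870, 406) = 2 × 3 × 5^2 × 7 × 19 × 29 = 578550.
Smallest multiple of 578550 that is ≥ 4700667: ⌈4700667/578550⌉ × 578550 = 9 × 578550 = 5206950.

5206950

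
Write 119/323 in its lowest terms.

7/19

119 = 7 × 17
323 = 17 × 19
gcd(119, 323) = 17.
Divide numerator and denominator by 17: 119/323 = 7/19.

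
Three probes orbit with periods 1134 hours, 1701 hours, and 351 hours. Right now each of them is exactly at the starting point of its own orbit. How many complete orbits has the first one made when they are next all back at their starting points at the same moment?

39 orbits

They are all back at their starting positions together after one LCM of the periods.
1134 = 2 × 3^4 × 7
1701 = 3^5 × 7
351 = 3^3 × 13
LCM(1134, 1701, 351) = 2 × 3^5 × 7 × 13 = 44226.
Orbits for period 1134: 44226 / 1134 = 39.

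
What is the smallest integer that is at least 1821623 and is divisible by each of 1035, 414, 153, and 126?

The integer must be a common multiple of 1035, 414, 153, and 126, so a multiple of their LCM.
1035 = 3^2 × 5 × 23
414 = 2 × 3^2 × 23
153 = 3^2 × 17
126 = 2 × 3^2 × 7
LCM(1035, 414, 153, 126) = 2 × 3^2 × 5 × 7 × 17 × 23 = 246330.
Smallest multiple of 246330 that is ≥ 1821623: ⌈1821623/246330⌉ × 246330 = 8 × 246330 = 1970640.

1970640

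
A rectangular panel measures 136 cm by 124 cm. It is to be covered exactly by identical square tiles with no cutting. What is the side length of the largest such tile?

4 cm

The tile side must divide both 136 and 124, so the largest is their gcd.
136 = 2^3 × 17
124 = 2^2 × 31
gcd(136, 124) = 2^2 = 4.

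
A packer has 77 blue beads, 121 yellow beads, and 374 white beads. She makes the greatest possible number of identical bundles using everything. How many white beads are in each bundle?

34

Number of bundles = gcd(77, 121, 374).
77 = 7 × 11
121 = 11^2
374 = 2 × 11 × 17
gcd(77, 121, 374) = 11.
white beads per bundle = 374 / 11 = 34.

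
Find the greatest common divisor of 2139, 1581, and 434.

2139 = 3 × 23 × 31
1581 = 3 × 17 × 31
434 = 2 × 7 × 31
gcd(2139, 1581, 434) = 31.

31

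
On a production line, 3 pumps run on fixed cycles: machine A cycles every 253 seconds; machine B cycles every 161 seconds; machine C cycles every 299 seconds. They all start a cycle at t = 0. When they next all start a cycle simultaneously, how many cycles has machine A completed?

91 cycles

The first common completion time is the LCM of the periods.
253 = 11 × 23
161 = 7 × 23
299 = 13 × 23
LCM(253, 161, 299) = 7 × 11 × 13 × 23 = 23023.
Cycles for period 253: 23023 / 253 = 91.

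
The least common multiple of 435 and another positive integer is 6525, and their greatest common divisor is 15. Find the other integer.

gcd × lcm = product of the two integers, so the other integer is (15 × 6525) / 435 = 225.

225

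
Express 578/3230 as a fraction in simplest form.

578 = 2 × 17^2
3230 = 2 × 5 × 17 × 19
gcd(578, 3230) = 2 × 17 = 34.
Divide numerator and denominator by 34: 578/3230 = 17/95.

17/95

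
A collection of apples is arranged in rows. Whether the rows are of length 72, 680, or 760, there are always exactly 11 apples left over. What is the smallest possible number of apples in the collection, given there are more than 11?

116291

N − 11 must be a common multiple of 72, 680, and 760.
72 = 2^3 × 3^2
680 = 2^3 × 5 × 17
760 = 2^3 × 5 × 19
LCM(72, 680, 760) = 2^3 × 3^2 × 5 × 17 × 19 = 116280.
Smallest N > 11 is LCM + 11 = 116280 + 11 = 116291.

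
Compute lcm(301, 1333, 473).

301 = 7 × 43
1333 = 31 × 43
473 = 11 × 43
LCM(301, 1333, 473) = 7 × 11 × 31 × 43 = 102641.

102641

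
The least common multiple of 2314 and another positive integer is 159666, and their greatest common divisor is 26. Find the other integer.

1794

gcd × lcm = product of the two integers, so the other integer is (26 × 159666) / 2314 = 1794.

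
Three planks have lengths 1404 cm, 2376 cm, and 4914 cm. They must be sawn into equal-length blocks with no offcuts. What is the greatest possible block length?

The block length must divide every plank, so the greatest is gcd(1404, 2376, 4914).
1404 = 2^2 × 3^3 × 13
2376 = 2^3 × 3^3 × 11
4914 = 2 × 3^3 × 7 × 13
gcd(1404, 2376, 4914) = 2 × 3^3 = 54.

54 cm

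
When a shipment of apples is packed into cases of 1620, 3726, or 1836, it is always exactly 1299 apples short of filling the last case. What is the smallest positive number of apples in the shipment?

Being 1299 short of a full case of size k means N ≡ −1299 (mod k), i.e. N + 1299 is a multiple of each size.
1620 = 2^2 × 3^4 × 5
3726 = 2 × 3^4 × 23
1836 = 2^2 × 3^3 × 17
LCM(1620, 3726, 1836) = 2^2 × 3^4 × 5 × 17 × 23 = 633420.
Smallest positive N is 633420 − 1299 = 632121.

632121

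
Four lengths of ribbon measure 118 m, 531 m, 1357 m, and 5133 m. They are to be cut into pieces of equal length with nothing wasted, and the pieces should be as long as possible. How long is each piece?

59 m

The greatest length dividing all of 118, 531, 1357, and 5133 is their gcd.
118 = 2 × 59
531 = 3^2 × 59
1357 = 23 × 59
5133 = 3 × 29 × 59
gcd(118, 531, 1357, 5133) = 59.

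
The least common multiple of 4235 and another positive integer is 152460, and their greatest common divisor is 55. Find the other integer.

1980

gcd × lcm = product of the two integers, so the other integer is (55 × 152460) / 4235 = 1980.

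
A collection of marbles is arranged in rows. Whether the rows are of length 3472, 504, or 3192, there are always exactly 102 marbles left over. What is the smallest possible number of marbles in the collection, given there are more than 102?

593814

N − 102 must be a common multiple of 3472, 504, and 3192.
3472 = 2^4 × 7 × 31
504 = 2^3 × 3^2 × 7
3192 = 2^3 × 3 × 7 × 19
LCM(3472, 504, 3192) = 2^4 × 3^2 × 7 × 19 × 31 = 593712.
Smallest N > 102 is LCM + 102 = 593712 + 102 = 593814.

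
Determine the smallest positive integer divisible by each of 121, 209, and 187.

39083

121 = 11^2
209 = 11 × 19
187 = 11 × 17
LCM(121, 209, 187) = 11^2 × 17 × 19 = 39083.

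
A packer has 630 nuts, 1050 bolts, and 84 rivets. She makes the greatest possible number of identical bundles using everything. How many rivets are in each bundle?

2

Number of bundles = gcd(630, 1050, 84).
630 = 2 × 3^2 × 5 × 7
1050 = 2 × 3 × 5^2 × 7
84 = 2^2 × 3 × 7
gcd(630, 1050, 84) = 2 × 3 × 7 = 42.
rivets per bundle = 84 / 42 = 2.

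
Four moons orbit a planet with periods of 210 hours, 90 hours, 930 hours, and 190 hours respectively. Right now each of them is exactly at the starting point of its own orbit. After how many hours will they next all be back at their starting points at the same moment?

The first simultaneous occurrence is after LCM of the individual periods.
210 = 2 × 3 × 5 × 7
90 = 2 × 3^2 × 5
930 = 2 × 3 × 5 × 31
190 = 2 × 5 × 19
LCM(210, 90, 930, 190) = 2 × 3^2 × 5 × 7 × 19 × 31 = 371070.

371070 hours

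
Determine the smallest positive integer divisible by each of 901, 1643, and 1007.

530689

901 = 17 × 53
1643 = 31 × 53
1007 = 19 × 53
LCM(901, 1643, 1007) = 17 × 19 × 31 × 53 = 530689.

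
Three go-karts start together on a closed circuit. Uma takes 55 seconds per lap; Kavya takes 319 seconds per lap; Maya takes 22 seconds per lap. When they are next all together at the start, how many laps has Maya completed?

145 laps

They are all back at their starting positions together after one LCM of the periods.
55 = 5 × 11
319 = 11 × 29
22 = 2 × 11
LCM(55, 319, 22) = 2 × 5 × 11 × 29 = 3190.
Laps for period 22: 3190 / 22 = 145.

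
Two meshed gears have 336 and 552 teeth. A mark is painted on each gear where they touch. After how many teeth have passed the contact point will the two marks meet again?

7728 teeth

The first simultaneous occurrence is after LCM of the individual periods.
336 = 2^4 × 3 × 7
552 = 2^3 × 3 × 23
LCM(336, 552) = 2^4 × 3 × 7 × 23 = 7728.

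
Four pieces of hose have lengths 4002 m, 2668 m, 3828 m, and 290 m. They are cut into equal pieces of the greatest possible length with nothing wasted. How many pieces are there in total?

Piece length = gcd(4002, 2668, 3828, 290).
4002 = 2 × 3 × 23 × 29
2668 = 2^2 × 23 × 29
3828 = 2^2 × 3 × 11 × 29
290 = 2 × 5 × 29
gcd(4002, 2668, 3828, 290) = 2 × 29 = 58.
Total pieces = 4002/58 + 2668/58 + 3828/58 + 290/58 = 69 + 46 + 66 + 5 = 186.

186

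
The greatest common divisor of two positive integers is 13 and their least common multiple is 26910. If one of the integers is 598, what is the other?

585

For two integers, gcd × lcm = product, so the other is (13 × 26910) / 598 = 349830 / 598 = 585.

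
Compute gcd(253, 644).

253 = 11 × 23
644 = 2^2 × 7 × 23
gcd(253, 644) = 23.

23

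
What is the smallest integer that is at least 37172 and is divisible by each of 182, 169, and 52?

37856

The integer must be a common multiple of 182, 169, and 52, so a multiple of their LCM.
182 = 2 × 7 × 13
169 = 13^2
52 = 2^2 × 13
LCM(182, 169, 52) = 2^2 × 7 × 13^2 = 4732.
Smallest multiple of 4732 that is ≥ 37172: ⌈37172/4732⌉ × 4732 = 8 × 4732 = 37856.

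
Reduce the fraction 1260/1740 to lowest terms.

1260 = 2^2 × 3^2 × 5 × 7
1740 = 2^2 × 3 × 5 × 29
gcd(1260, 1740) = 2^2 × 3 × 5 = 60.
Divide numerator and denominator by 60: 1260/1740 = 21/29.

21/29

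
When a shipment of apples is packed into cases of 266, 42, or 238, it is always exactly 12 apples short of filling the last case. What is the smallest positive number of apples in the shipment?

Being 12 short of a full case of size k means N ≡ −12 (mod k), i.e. N + 12 is a multiple of each size.
266 = 2 × 7 × 19
42 = 2 × 3 × 7
238 = 2 × 7 × 17
LCM(266, 42, 238) = 2 × 3 × 7 × 17 × 19 = 13566.
Smallest positive N is 13566 − 12 = 13554.

13554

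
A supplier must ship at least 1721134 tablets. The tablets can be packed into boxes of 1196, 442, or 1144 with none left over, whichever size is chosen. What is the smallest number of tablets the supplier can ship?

1789216

The number of tablets must be a common multiple of 1196, 442, and 1144, so a multiple of their LCM.
1196 = 2^2 × 13 × 23
442 = 2 × 13 × 17
1144 = 2^3 × 11 × 13
LCM(1196, 442, 1144) = 2^3 × 11 × 13 × 17 × 23 = 447304.
Smallest multiple of 447304 that is ≥ 1721134: ⌈1721134/447304⌉ × 447304 = 4 × 447304 = 1789216.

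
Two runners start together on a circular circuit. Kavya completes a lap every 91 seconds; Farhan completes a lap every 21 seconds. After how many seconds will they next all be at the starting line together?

273 seconds

They coincide at every common multiple of the periods; the first is the LCM.
91 = 7 × 13
21 = 3 × 7
LCM(91, 21) = 3 × 7 × 13 = 273.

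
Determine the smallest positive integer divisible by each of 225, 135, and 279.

225 = 3^2 × 5^2
135 = 3^3 × 5
279 = 3^2 × 31
LCM(225, 135, 279) = 3^3 × 5^2 × 31 = 20925.

20925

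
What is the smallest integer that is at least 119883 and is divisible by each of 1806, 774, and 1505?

The integer must be a common multiple of 1806, 774, and 1505, so a multiple of their LCM.
1806 = 2 × 3 × 7 × 43
774 = 2 × 3^2 × 43
1505 = 5 × 7 × 43
LCM(1806, 774, 1505) = 2 × 3^2 × 5 × 7 × 43 = 27090.
Smallest multiple of 27090 that is ≥ 119883: ⌈119883/27090⌉ × 27090 = 5 × 27090 = 135450.

135450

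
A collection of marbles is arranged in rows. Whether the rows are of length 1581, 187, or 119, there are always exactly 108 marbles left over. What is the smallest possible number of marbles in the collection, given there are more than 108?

121845

N − 108 must be a common multiple of 1581, 187, and 119.
1581 = 3 × 17 × 31
187 = 11 × 17
119 = 7 × 17
LCM(1581, 187, 119) = 3 × 7 × 11 × 17 × 31 = 121737.
Smallest N > 108 is LCM + 108 = 121737 + 108 = 121845.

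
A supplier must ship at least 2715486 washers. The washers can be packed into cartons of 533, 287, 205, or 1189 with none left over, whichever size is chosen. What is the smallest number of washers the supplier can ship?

The number of washers must be a common multiple of 533, 287, 205, and 1189, so a multiple of their LCM.
533 = 13 × 41
287 = 7 × 41
205 = 5 × 41
1189 = 29 × 41
LCM(533, 287, 205, 1189) = 5 × 7 × 13 × 29 × 41 = 540995.
Smallest multiple of 540995 that is ≥ 2715486: ⌈2715486/540995⌉ × 540995 = 6 × 540995 = 3245970.

3245970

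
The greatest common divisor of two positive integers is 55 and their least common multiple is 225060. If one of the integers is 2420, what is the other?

5115

For two integers, gcd × lcm = product, so the other is (55 × 225060) / 2420 = 12378300 / 2420 = 5115.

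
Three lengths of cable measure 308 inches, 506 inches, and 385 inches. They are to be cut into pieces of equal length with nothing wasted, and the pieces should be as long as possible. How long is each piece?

11 inches

The greatest length dividing all of 308, 506, and 385 is their gcd.
308 = 2^2 × 7 × 11
506 = 2 × 11 × 23
385 = 5 × 7 × 11
gcd(308, 506, 385) = 11.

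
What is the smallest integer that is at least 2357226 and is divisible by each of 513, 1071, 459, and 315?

2441880

The integer must be a common multiple of 513, 1071, 459, and 315, so a multiple of their LCM.
513 = 3^3 × 19
1071 = 3^2 × 7 × 17
459 = 3^3 × 17
315 = 3^2 × 5 × 7
LCM(513, 1071, 459, 315) = 3^3 × 5 × 7 × 17 × 19 = 305235.
Smallest multiple of 305235 that is ≥ 2357226: ⌈2357226/305235⌉ × 305235 = 8 × 305235 = 2441880.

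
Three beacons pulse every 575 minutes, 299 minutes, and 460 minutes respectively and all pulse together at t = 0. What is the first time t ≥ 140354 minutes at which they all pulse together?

149500 minutes

Joint pulses occur at multiples of LCM(575, 299, 460).
575 = 5^2 × 23
299 = 13 × 23
460 = 2^2 × 5 × 23
LCM(575, 299, 460) = 2^2 × 5^2 × 13 × 23 = 29900.
Smallest multiple of 29900 that is ≥ 140354: ⌈140354/29900⌉ × 29900 = 5 × 29900 = 149500.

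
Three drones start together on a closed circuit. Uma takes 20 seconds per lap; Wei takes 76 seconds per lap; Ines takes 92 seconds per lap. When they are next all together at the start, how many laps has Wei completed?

115 laps

The first common completion time is the LCM of the periods.
20 = 2^2 × 5
76 = 2^2 × 19
92 = 2^2 × 23
LCM(20, 76, 92) = 2^2 × 5 × 19 × 23 = 8740.
Laps for period 76: 8740 / 76 = 115.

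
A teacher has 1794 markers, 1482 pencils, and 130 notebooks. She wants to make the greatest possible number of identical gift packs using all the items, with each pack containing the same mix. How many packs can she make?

26 packs

The pack count must divide each quantity, so the greatest is gcd(1794, 1482, 130).
1794 = 2 × 3 × 13 × 23
1482 = 2 × 3 × 13 × 19
130 = 2 × 5 × 13
gcd(1794, 1482, 130) = 2 × 13 = 26.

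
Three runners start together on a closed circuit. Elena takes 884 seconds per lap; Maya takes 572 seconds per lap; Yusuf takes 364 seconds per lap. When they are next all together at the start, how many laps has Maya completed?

119 laps

The first common completion time is the LCM of the periods.
884 = 2^2 × 13 × 17
572 = 2^2 × 11 × 13
364 = 2^2 × 7 × 13
LCM(884, 572, 364) = 2^2 × 7 × 11 × 13 × 17 = 68068.
Laps for period 572: 68068 / 572 = 119.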